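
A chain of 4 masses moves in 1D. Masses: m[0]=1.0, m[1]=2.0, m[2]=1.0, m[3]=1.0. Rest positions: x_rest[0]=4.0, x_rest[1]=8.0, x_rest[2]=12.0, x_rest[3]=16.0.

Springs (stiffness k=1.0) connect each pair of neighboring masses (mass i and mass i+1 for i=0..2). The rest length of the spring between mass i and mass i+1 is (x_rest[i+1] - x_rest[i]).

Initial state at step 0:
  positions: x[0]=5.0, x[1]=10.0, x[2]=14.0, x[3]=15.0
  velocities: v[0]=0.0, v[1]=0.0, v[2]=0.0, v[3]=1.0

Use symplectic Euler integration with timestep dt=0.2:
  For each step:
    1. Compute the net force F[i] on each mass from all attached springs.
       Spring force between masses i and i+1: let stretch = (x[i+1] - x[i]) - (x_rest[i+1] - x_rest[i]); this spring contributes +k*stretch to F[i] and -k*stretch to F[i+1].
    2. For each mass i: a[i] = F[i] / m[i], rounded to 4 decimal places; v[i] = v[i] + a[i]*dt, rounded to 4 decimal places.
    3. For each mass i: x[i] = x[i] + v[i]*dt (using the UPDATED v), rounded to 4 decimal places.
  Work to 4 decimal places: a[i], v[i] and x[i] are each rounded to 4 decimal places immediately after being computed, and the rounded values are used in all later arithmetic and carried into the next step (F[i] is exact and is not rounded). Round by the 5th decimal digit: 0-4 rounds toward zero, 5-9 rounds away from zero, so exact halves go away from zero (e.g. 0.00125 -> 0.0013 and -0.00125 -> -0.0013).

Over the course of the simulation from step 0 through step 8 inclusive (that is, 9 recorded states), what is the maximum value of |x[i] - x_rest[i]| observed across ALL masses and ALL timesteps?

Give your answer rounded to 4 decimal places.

Answer: 2.7572

Derivation:
Step 0: x=[5.0000 10.0000 14.0000 15.0000] v=[0.0000 0.0000 0.0000 1.0000]
Step 1: x=[5.0400 9.9800 13.8800 15.3200] v=[0.2000 -0.1000 -0.6000 1.6000]
Step 2: x=[5.1176 9.9392 13.6616 15.7424] v=[0.3880 -0.2040 -1.0920 2.1120]
Step 3: x=[5.2281 9.8764 13.3775 16.2416] v=[0.5523 -0.3139 -1.4203 2.4958]
Step 4: x=[5.3645 9.7907 13.0680 16.7862] v=[0.6820 -0.4286 -1.5477 2.7230]
Step 5: x=[5.5179 9.6820 12.7761 17.3421] v=[0.7672 -0.5435 -1.4595 2.7794]
Step 6: x=[5.6779 9.5519 12.5431 17.8753] v=[0.8000 -0.6505 -1.1651 2.6662]
Step 7: x=[5.8329 9.4041 12.4037 18.3553] v=[0.7748 -0.7388 -0.6969 2.3998]
Step 8: x=[5.9707 9.2449 12.3824 18.7572] v=[0.6890 -0.7960 -0.1065 2.0095]
Max displacement = 2.7572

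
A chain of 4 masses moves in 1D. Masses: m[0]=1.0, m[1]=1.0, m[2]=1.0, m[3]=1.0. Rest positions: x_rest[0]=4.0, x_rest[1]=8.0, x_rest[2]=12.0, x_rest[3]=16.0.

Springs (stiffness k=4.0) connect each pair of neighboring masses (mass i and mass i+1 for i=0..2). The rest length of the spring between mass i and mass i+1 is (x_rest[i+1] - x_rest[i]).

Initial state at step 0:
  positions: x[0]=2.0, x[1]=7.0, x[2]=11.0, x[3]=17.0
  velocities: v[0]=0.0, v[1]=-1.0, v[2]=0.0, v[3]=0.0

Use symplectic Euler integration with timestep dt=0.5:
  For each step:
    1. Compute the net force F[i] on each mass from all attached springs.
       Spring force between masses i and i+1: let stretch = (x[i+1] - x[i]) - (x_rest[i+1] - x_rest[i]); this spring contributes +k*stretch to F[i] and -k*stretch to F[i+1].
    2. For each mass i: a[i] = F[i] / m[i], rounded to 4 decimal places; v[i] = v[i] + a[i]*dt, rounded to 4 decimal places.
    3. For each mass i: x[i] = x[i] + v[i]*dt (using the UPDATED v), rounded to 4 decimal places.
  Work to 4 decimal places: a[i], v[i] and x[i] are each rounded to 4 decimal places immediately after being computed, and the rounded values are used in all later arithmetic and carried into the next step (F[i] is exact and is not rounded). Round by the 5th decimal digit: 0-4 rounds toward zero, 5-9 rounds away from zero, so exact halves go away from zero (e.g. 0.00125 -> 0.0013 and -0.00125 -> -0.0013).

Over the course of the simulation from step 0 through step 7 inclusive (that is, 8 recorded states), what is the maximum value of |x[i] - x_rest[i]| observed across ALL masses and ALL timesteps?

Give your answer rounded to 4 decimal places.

Answer: 3.0000

Derivation:
Step 0: x=[2.0000 7.0000 11.0000 17.0000] v=[0.0000 -1.0000 0.0000 0.0000]
Step 1: x=[3.0000 5.5000 13.0000 15.0000] v=[2.0000 -3.0000 4.0000 -4.0000]
Step 2: x=[2.5000 9.0000 9.5000 15.0000] v=[-1.0000 7.0000 -7.0000 0.0000]
Step 3: x=[4.5000 6.5000 11.0000 13.5000] v=[4.0000 -5.0000 3.0000 -3.0000]
Step 4: x=[4.5000 6.5000 10.5000 13.5000] v=[0.0000 0.0000 -1.0000 0.0000]
Step 5: x=[2.5000 8.5000 9.0000 14.5000] v=[-4.0000 4.0000 -3.0000 2.0000]
Step 6: x=[2.5000 5.0000 12.5000 14.0000] v=[0.0000 -7.0000 7.0000 -1.0000]
Step 7: x=[1.0000 6.5000 10.0000 16.0000] v=[-3.0000 3.0000 -5.0000 4.0000]
Max displacement = 3.0000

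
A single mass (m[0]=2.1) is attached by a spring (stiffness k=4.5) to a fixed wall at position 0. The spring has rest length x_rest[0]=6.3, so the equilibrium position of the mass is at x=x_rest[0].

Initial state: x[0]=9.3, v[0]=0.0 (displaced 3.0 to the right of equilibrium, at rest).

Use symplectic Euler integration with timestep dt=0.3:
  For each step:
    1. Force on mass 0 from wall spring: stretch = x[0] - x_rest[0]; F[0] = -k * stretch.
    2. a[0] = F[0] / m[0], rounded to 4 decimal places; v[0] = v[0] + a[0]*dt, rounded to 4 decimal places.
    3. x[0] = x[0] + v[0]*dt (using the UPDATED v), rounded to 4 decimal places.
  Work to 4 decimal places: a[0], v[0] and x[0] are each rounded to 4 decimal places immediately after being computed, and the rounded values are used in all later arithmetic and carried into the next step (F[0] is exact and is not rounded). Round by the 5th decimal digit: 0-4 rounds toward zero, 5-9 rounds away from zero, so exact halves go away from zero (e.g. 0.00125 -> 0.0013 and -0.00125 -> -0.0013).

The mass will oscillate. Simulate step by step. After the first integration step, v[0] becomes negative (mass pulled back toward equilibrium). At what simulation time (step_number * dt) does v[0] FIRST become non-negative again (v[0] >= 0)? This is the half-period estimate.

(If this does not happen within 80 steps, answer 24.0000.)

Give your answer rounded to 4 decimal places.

Answer: 2.4000

Derivation:
Step 0: x=[9.3000] v=[0.0000]
Step 1: x=[8.7214] v=[-1.9286]
Step 2: x=[7.6758] v=[-3.4852]
Step 3: x=[6.3649] v=[-4.3696]
Step 4: x=[5.0415] v=[-4.4113]
Step 5: x=[3.9608] v=[-3.6023]
Step 6: x=[3.3313] v=[-2.0985]
Step 7: x=[3.2743] v=[-0.1901]
Step 8: x=[3.8008] v=[1.7550]
First v>=0 after going negative at step 8, time=2.4000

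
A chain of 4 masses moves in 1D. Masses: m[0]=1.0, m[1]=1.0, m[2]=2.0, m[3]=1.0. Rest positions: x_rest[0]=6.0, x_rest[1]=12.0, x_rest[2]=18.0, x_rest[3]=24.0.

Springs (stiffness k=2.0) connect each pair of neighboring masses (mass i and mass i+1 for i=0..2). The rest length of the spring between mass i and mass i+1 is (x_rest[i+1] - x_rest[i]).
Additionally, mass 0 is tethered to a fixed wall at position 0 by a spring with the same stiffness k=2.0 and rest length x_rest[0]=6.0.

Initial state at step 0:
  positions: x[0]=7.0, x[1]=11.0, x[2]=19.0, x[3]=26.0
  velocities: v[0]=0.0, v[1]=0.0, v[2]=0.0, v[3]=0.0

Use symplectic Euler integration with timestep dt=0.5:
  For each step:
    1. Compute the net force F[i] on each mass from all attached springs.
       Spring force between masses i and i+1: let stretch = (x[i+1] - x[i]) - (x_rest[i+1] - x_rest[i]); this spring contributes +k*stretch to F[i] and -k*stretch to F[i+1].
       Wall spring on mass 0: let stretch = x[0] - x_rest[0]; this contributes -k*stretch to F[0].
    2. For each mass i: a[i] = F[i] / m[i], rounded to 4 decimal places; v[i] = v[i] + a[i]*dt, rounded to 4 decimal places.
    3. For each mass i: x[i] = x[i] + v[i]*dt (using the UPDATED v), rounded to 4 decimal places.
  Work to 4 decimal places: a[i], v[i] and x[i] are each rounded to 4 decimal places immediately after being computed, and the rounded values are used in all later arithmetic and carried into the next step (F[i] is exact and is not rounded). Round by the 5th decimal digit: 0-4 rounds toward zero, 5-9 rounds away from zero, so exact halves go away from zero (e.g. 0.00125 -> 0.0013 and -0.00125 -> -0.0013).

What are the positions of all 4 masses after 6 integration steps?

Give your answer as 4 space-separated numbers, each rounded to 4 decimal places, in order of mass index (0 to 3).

Answer: 5.4024 13.3946 17.5546 24.7657

Derivation:
Step 0: x=[7.0000 11.0000 19.0000 26.0000] v=[0.0000 0.0000 0.0000 0.0000]
Step 1: x=[5.5000 13.0000 18.7500 25.5000] v=[-3.0000 4.0000 -0.5000 -1.0000]
Step 2: x=[5.0000 14.1250 18.7500 24.6250] v=[-1.0000 2.2500 0.0000 -1.7500]
Step 3: x=[6.5625 13.0000 19.0625 23.8125] v=[3.1250 -2.2500 0.6250 -1.6250]
Step 4: x=[8.0625 11.6875 19.0469 23.6250] v=[3.0000 -2.6250 -0.0313 -0.3750]
Step 5: x=[7.3438 12.2422 18.3359 24.1485] v=[-1.4375 1.1094 -1.4220 1.0469]
Step 6: x=[5.4024 13.3946 17.5546 24.7657] v=[-3.8829 2.3047 -1.5626 1.2343]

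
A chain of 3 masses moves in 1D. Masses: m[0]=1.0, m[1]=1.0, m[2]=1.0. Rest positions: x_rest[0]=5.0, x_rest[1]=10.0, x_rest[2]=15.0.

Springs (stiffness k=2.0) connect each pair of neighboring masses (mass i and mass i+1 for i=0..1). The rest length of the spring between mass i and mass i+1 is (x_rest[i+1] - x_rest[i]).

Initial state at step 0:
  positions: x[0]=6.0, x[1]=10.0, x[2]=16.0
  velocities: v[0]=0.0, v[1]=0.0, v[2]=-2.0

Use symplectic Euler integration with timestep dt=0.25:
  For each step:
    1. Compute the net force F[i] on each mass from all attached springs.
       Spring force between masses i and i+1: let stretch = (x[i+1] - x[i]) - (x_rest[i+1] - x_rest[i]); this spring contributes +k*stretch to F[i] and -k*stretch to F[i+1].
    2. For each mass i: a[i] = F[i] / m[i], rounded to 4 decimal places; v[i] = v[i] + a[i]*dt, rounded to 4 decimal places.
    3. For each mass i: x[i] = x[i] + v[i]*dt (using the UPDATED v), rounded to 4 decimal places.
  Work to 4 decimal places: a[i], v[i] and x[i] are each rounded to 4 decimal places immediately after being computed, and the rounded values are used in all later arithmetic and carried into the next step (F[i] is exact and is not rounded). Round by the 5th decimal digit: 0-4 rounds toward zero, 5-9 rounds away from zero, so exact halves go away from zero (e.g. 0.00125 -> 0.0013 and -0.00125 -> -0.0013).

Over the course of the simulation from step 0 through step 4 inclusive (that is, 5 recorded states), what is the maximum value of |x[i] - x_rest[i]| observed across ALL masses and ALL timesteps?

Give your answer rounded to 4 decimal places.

Answer: 1.1272

Derivation:
Step 0: x=[6.0000 10.0000 16.0000] v=[0.0000 0.0000 -2.0000]
Step 1: x=[5.8750 10.2500 15.3750] v=[-0.5000 1.0000 -2.5000]
Step 2: x=[5.6719 10.5938 14.7344] v=[-0.8125 1.3750 -2.5625]
Step 3: x=[5.4590 10.8399 14.2012] v=[-0.8516 0.9844 -2.1328]
Step 4: x=[5.2937 10.8336 13.8728] v=[-0.6612 -0.0254 -1.3135]
Max displacement = 1.1272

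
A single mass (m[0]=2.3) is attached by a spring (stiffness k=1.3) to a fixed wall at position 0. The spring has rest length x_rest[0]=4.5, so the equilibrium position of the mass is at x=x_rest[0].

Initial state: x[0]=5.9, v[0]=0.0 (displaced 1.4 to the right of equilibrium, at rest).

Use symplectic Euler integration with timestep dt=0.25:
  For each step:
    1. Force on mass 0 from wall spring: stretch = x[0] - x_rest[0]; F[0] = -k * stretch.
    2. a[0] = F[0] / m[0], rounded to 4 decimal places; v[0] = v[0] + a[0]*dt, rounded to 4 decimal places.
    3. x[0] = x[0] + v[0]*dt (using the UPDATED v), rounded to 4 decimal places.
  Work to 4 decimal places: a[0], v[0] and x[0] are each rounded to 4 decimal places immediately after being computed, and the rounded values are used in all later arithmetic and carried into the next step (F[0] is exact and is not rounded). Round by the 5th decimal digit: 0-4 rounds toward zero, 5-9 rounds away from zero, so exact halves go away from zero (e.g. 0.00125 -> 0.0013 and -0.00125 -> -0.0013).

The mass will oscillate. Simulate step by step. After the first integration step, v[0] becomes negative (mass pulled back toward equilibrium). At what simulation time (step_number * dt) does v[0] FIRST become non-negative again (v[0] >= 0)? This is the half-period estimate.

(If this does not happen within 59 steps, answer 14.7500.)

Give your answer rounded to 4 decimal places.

Answer: 4.2500

Derivation:
Step 0: x=[5.9000] v=[0.0000]
Step 1: x=[5.8506] v=[-0.1978]
Step 2: x=[5.7534] v=[-0.3887]
Step 3: x=[5.6120] v=[-0.5658]
Step 4: x=[5.4313] v=[-0.7229]
Step 5: x=[5.2177] v=[-0.8545]
Step 6: x=[4.9787] v=[-0.9559]
Step 7: x=[4.7228] v=[-1.0236]
Step 8: x=[4.4590] v=[-1.0551]
Step 9: x=[4.1967] v=[-1.0493]
Step 10: x=[3.9451] v=[-1.0065]
Step 11: x=[3.7131] v=[-0.9281]
Step 12: x=[3.5089] v=[-0.8169]
Step 13: x=[3.3397] v=[-0.6769]
Step 14: x=[3.2115] v=[-0.5130]
Step 15: x=[3.1288] v=[-0.3309]
Step 16: x=[3.0945] v=[-0.1372]
Step 17: x=[3.1099] v=[0.0614]
First v>=0 after going negative at step 17, time=4.2500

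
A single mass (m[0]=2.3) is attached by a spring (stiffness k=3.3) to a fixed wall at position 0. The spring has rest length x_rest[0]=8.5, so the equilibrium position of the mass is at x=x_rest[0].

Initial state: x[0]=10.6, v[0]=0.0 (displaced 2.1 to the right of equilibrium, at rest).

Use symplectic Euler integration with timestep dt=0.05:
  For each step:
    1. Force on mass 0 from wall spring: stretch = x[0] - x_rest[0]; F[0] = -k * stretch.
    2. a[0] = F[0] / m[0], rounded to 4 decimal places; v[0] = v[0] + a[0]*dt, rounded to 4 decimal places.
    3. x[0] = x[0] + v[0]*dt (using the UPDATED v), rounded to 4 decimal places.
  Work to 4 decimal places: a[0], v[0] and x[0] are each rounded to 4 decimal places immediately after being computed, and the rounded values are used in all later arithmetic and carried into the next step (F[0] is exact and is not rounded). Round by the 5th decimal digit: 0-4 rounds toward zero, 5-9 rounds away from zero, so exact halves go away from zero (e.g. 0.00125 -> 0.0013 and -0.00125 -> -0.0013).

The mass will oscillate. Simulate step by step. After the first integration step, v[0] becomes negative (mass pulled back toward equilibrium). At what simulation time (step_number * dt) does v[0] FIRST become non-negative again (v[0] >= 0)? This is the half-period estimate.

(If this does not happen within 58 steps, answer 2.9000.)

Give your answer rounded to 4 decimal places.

Answer: 2.6500

Derivation:
Step 0: x=[10.6000] v=[0.0000]
Step 1: x=[10.5925] v=[-0.1507]
Step 2: x=[10.5775] v=[-0.3008]
Step 3: x=[10.5550] v=[-0.4498]
Step 4: x=[10.5251] v=[-0.5972]
Step 5: x=[10.4880] v=[-0.7425]
Step 6: x=[10.4437] v=[-0.8851]
Step 7: x=[10.3925] v=[-1.0245]
Step 8: x=[10.3345] v=[-1.1603]
Step 9: x=[10.2699] v=[-1.2919]
Step 10: x=[10.1990] v=[-1.4189]
Step 11: x=[10.1220] v=[-1.5408]
Step 12: x=[10.0391] v=[-1.6572]
Step 13: x=[9.9507] v=[-1.7676]
Step 14: x=[9.8571] v=[-1.8717]
Step 15: x=[9.7586] v=[-1.9691]
Step 16: x=[9.6556] v=[-2.0594]
Step 17: x=[9.5485] v=[-2.1423]
Step 18: x=[9.4376] v=[-2.2175]
Step 19: x=[9.3234] v=[-2.2848]
Step 20: x=[9.2062] v=[-2.3439]
Step 21: x=[9.0865] v=[-2.3946]
Step 22: x=[8.9647] v=[-2.4367]
Step 23: x=[8.8412] v=[-2.4700]
Step 24: x=[8.7165] v=[-2.4945]
Step 25: x=[8.5910] v=[-2.5100]
Step 26: x=[8.4652] v=[-2.5165]
Step 27: x=[8.3395] v=[-2.5140]
Step 28: x=[8.2144] v=[-2.5025]
Step 29: x=[8.0903] v=[-2.4820]
Step 30: x=[7.9677] v=[-2.4526]
Step 31: x=[7.8470] v=[-2.4144]
Step 32: x=[7.7286] v=[-2.3676]
Step 33: x=[7.6130] v=[-2.3123]
Step 34: x=[7.5006] v=[-2.2487]
Step 35: x=[7.3918] v=[-2.1770]
Step 36: x=[7.2869] v=[-2.0975]
Step 37: x=[7.1864] v=[-2.0105]
Step 38: x=[7.0906] v=[-1.9163]
Step 39: x=[6.9998] v=[-1.8152]
Step 40: x=[6.9144] v=[-1.7076]
Step 41: x=[6.8347] v=[-1.5939]
Step 42: x=[6.7610] v=[-1.4744]
Step 43: x=[6.6935] v=[-1.3496]
Step 44: x=[6.6325] v=[-1.2200]
Step 45: x=[6.5782] v=[-1.0860]
Step 46: x=[6.5308] v=[-0.9481]
Step 47: x=[6.4905] v=[-0.8068]
Step 48: x=[6.4574] v=[-0.6626]
Step 49: x=[6.4316] v=[-0.5161]
Step 50: x=[6.4132] v=[-0.3677]
Step 51: x=[6.4023] v=[-0.2180]
Step 52: x=[6.3989] v=[-0.0675]
Step 53: x=[6.4031] v=[0.0832]
First v>=0 after going negative at step 53, time=2.6500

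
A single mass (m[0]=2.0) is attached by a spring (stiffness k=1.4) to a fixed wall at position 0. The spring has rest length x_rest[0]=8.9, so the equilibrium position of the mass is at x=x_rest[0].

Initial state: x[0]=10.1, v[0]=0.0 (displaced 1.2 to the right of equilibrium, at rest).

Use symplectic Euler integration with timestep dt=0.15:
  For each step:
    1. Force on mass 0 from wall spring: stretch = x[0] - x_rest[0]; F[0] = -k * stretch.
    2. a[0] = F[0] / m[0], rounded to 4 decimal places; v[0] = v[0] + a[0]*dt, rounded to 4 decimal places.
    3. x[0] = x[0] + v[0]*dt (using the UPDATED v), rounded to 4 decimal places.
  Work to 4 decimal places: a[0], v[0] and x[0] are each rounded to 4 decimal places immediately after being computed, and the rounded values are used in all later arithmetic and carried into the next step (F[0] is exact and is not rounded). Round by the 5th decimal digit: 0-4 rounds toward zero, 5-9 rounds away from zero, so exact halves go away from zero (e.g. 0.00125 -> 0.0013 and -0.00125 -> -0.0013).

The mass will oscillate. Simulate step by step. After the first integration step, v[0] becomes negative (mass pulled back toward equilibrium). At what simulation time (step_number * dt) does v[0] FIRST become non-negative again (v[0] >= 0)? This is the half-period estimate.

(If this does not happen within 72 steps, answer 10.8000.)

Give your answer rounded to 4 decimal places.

Step 0: x=[10.1000] v=[0.0000]
Step 1: x=[10.0811] v=[-0.1260]
Step 2: x=[10.0436] v=[-0.2500]
Step 3: x=[9.9881] v=[-0.3701]
Step 4: x=[9.9154] v=[-0.4844]
Step 5: x=[9.8268] v=[-0.5910]
Step 6: x=[9.7236] v=[-0.6883]
Step 7: x=[9.6074] v=[-0.7748]
Step 8: x=[9.4800] v=[-0.8491]
Step 9: x=[9.3435] v=[-0.9100]
Step 10: x=[9.2000] v=[-0.9566]
Step 11: x=[9.0518] v=[-0.9881]
Step 12: x=[8.9012] v=[-1.0040]
Step 13: x=[8.7506] v=[-1.0041]
Step 14: x=[8.6023] v=[-0.9884]
Step 15: x=[8.4587] v=[-0.9571]
Step 16: x=[8.3221] v=[-0.9108]
Step 17: x=[8.1946] v=[-0.8501]
Step 18: x=[8.0782] v=[-0.7760]
Step 19: x=[7.9747] v=[-0.6897]
Step 20: x=[7.8858] v=[-0.5925]
Step 21: x=[7.8129] v=[-0.4860]
Step 22: x=[7.7571] v=[-0.3719]
Step 23: x=[7.7193] v=[-0.2519]
Step 24: x=[7.7001] v=[-0.1279]
Step 25: x=[7.6998] v=[-0.0019]
Step 26: x=[7.7184] v=[0.1241]
First v>=0 after going negative at step 26, time=3.9000

Answer: 3.9000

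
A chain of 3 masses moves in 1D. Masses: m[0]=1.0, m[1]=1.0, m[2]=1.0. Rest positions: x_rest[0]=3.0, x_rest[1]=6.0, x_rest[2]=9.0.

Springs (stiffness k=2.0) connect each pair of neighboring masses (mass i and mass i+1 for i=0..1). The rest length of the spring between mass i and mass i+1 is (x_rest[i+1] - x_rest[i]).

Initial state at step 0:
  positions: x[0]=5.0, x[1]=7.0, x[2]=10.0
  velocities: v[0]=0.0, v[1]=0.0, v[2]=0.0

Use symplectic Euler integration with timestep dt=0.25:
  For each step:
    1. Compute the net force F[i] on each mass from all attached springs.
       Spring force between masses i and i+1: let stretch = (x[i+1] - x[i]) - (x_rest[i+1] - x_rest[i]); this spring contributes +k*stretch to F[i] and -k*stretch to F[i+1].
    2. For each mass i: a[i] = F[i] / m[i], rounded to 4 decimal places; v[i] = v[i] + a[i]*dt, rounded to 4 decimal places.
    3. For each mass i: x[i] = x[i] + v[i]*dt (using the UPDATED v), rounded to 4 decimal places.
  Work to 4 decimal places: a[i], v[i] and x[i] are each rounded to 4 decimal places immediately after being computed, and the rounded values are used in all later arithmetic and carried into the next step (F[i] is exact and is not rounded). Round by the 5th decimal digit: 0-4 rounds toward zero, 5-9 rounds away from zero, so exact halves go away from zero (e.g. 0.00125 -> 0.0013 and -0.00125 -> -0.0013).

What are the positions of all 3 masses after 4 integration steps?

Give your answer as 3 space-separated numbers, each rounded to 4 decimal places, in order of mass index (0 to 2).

Step 0: x=[5.0000 7.0000 10.0000] v=[0.0000 0.0000 0.0000]
Step 1: x=[4.8750 7.1250 10.0000] v=[-0.5000 0.5000 0.0000]
Step 2: x=[4.6563 7.3281 10.0156] v=[-0.8750 0.8125 0.0625]
Step 3: x=[4.3965 7.5332 10.0703] v=[-1.0391 0.8204 0.2188]
Step 4: x=[4.1538 7.6634 10.1829] v=[-0.9708 0.5206 0.4503]

Answer: 4.1538 7.6634 10.1829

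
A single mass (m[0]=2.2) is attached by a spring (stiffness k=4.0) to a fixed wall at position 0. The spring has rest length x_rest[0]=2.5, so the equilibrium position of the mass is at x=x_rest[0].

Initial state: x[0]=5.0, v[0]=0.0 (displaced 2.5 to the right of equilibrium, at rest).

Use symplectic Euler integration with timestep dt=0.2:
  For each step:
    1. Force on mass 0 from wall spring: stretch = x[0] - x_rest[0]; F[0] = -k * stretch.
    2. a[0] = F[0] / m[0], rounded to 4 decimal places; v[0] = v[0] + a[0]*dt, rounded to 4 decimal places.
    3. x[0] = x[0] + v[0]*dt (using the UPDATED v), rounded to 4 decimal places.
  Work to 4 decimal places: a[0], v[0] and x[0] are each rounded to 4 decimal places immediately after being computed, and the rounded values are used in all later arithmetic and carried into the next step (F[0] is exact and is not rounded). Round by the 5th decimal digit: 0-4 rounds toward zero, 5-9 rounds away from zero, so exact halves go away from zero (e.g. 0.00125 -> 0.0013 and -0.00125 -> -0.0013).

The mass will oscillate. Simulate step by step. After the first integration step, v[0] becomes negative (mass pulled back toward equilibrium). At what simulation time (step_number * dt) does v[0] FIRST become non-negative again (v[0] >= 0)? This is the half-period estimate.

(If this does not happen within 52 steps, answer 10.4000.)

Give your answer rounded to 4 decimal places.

Step 0: x=[5.0000] v=[0.0000]
Step 1: x=[4.8182] v=[-0.9091]
Step 2: x=[4.4678] v=[-1.7521]
Step 3: x=[3.9743] v=[-2.4677]
Step 4: x=[3.3735] v=[-3.0038]
Step 5: x=[2.7092] v=[-3.3214]
Step 6: x=[2.0297] v=[-3.3975]
Step 7: x=[1.3844] v=[-3.2265]
Step 8: x=[0.8202] v=[-2.8208]
Step 9: x=[0.3782] v=[-2.2100]
Step 10: x=[0.0905] v=[-1.4384]
Step 11: x=[-0.0219] v=[-0.5622]
Step 12: x=[0.0491] v=[0.3549]
First v>=0 after going negative at step 12, time=2.4000

Answer: 2.4000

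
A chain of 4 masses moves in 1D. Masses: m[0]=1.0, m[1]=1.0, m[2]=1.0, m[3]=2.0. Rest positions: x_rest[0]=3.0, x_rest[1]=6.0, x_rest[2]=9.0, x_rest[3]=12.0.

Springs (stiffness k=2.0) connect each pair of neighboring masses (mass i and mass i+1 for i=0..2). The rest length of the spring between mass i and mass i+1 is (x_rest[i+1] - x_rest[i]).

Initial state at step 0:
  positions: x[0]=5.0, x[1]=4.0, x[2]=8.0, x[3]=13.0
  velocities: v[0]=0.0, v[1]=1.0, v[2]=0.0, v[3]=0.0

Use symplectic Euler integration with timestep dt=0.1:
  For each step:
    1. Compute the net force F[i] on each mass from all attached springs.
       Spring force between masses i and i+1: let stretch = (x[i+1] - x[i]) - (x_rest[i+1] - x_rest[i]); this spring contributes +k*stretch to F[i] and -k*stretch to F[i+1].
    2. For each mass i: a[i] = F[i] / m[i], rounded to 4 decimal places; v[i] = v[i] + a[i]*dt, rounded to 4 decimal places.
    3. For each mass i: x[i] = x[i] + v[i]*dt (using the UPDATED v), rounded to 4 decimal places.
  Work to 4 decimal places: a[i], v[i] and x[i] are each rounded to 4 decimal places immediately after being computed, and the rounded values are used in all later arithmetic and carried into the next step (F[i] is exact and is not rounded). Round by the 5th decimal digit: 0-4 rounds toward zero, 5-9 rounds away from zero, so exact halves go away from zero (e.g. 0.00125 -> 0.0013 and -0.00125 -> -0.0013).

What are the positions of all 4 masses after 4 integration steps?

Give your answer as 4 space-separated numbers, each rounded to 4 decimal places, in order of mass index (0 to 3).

Answer: 4.2721 5.2855 8.2302 12.8061

Derivation:
Step 0: x=[5.0000 4.0000 8.0000 13.0000] v=[0.0000 1.0000 0.0000 0.0000]
Step 1: x=[4.9200 4.2000 8.0200 12.9800] v=[-0.8000 2.0000 0.2000 -0.2000]
Step 2: x=[4.7656 4.4908 8.0628 12.9404] v=[-1.5440 2.9080 0.4280 -0.3960]
Step 3: x=[4.5457 4.8585 8.1317 12.8820] v=[-2.1990 3.6774 0.6891 -0.5838]
Step 4: x=[4.2721 5.2855 8.2302 12.8061] v=[-2.7364 4.2695 0.9845 -0.7588]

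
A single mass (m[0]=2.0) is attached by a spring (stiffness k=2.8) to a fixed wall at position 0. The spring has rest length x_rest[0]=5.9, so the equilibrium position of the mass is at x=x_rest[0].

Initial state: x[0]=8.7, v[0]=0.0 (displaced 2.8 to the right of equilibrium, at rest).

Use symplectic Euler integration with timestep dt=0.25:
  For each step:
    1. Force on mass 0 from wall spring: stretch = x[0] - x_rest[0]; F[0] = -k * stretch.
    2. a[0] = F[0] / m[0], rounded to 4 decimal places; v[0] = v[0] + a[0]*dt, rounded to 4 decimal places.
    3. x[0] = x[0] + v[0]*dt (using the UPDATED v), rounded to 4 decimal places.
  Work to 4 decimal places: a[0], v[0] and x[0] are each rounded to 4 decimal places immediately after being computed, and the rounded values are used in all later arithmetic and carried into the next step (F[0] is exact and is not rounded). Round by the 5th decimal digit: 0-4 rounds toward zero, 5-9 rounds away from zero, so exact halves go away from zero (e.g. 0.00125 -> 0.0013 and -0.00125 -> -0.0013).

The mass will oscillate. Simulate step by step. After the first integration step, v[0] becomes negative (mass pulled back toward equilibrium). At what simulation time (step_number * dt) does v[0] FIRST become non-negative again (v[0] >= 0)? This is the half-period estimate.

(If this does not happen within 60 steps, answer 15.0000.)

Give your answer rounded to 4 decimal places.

Answer: 2.7500

Derivation:
Step 0: x=[8.7000] v=[0.0000]
Step 1: x=[8.4550] v=[-0.9800]
Step 2: x=[7.9864] v=[-1.8743]
Step 3: x=[7.3353] v=[-2.6046]
Step 4: x=[6.5586] v=[-3.1070]
Step 5: x=[5.7242] v=[-3.3375]
Step 6: x=[4.9052] v=[-3.2760]
Step 7: x=[4.1733] v=[-2.9278]
Step 8: x=[3.5924] v=[-2.3235]
Step 9: x=[3.2134] v=[-1.5159]
Step 10: x=[3.0695] v=[-0.5756]
Step 11: x=[3.1733] v=[0.4151]
First v>=0 after going negative at step 11, time=2.7500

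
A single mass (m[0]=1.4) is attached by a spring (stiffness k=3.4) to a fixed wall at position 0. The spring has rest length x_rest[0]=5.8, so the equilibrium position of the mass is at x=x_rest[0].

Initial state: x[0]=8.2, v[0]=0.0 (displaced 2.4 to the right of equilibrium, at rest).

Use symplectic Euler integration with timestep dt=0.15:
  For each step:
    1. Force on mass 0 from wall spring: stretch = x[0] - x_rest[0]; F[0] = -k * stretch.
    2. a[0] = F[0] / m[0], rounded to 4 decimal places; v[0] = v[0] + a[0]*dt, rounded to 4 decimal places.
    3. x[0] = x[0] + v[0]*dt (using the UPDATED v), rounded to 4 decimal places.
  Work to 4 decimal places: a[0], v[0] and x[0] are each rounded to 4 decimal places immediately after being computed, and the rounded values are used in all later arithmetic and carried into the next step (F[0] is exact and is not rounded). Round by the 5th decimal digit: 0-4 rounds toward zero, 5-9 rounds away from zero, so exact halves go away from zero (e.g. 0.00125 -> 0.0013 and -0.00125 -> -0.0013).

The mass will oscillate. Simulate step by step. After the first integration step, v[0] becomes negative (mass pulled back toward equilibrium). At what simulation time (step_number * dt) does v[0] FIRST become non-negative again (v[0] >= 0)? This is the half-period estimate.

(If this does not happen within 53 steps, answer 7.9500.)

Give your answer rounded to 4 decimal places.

Step 0: x=[8.2000] v=[0.0000]
Step 1: x=[8.0689] v=[-0.8743]
Step 2: x=[7.8138] v=[-1.7008]
Step 3: x=[7.4486] v=[-2.4344]
Step 4: x=[6.9934] v=[-3.0350]
Step 5: x=[6.4729] v=[-3.4697]
Step 6: x=[5.9157] v=[-3.7148]
Step 7: x=[5.3522] v=[-3.7570]
Step 8: x=[4.8131] v=[-3.5939]
Step 9: x=[4.3279] v=[-3.2344]
Step 10: x=[3.9232] v=[-2.6981]
Step 11: x=[3.6210] v=[-2.0144]
Step 12: x=[3.4379] v=[-1.2206]
Step 13: x=[3.3839] v=[-0.3601]
Step 14: x=[3.4619] v=[0.5201]
First v>=0 after going negative at step 14, time=2.1000

Answer: 2.1000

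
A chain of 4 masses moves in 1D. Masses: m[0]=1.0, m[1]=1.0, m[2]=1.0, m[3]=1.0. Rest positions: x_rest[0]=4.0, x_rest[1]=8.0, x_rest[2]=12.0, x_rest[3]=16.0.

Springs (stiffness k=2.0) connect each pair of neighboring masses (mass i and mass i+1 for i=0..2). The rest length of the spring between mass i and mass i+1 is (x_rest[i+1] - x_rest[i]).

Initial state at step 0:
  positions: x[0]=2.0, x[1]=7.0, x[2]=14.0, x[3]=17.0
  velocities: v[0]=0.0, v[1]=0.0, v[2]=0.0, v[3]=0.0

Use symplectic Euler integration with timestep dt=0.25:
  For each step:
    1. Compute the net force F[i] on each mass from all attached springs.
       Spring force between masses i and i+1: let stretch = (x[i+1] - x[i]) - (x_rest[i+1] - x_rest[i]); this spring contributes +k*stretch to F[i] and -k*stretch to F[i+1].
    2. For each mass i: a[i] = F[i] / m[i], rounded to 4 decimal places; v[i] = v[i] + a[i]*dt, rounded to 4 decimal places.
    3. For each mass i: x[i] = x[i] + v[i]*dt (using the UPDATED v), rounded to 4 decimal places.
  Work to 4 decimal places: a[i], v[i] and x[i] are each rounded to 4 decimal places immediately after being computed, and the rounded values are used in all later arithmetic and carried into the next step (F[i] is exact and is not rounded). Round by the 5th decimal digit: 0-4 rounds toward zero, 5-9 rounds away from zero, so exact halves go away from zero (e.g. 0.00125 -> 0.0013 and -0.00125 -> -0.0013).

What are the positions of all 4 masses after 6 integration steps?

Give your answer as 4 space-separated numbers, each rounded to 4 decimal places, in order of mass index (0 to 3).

Step 0: x=[2.0000 7.0000 14.0000 17.0000] v=[0.0000 0.0000 0.0000 0.0000]
Step 1: x=[2.1250 7.2500 13.5000 17.1250] v=[0.5000 1.0000 -2.0000 0.5000]
Step 2: x=[2.3906 7.6406 12.6719 17.2969] v=[1.0625 1.5625 -3.3125 0.6875]
Step 3: x=[2.8125 8.0039 11.7930 17.3907] v=[1.6875 1.4532 -3.5157 0.3750]
Step 4: x=[3.3833 8.1919 11.1402 17.2847] v=[2.2832 0.7521 -2.6114 -0.4239]
Step 5: x=[4.0552 8.1474 10.8869 16.9107] v=[2.6875 -0.1781 -1.0133 -1.4962]
Step 6: x=[4.7386 7.9338 11.0441 16.2837] v=[2.7336 -0.8545 0.6289 -2.5081]

Answer: 4.7386 7.9338 11.0441 16.2837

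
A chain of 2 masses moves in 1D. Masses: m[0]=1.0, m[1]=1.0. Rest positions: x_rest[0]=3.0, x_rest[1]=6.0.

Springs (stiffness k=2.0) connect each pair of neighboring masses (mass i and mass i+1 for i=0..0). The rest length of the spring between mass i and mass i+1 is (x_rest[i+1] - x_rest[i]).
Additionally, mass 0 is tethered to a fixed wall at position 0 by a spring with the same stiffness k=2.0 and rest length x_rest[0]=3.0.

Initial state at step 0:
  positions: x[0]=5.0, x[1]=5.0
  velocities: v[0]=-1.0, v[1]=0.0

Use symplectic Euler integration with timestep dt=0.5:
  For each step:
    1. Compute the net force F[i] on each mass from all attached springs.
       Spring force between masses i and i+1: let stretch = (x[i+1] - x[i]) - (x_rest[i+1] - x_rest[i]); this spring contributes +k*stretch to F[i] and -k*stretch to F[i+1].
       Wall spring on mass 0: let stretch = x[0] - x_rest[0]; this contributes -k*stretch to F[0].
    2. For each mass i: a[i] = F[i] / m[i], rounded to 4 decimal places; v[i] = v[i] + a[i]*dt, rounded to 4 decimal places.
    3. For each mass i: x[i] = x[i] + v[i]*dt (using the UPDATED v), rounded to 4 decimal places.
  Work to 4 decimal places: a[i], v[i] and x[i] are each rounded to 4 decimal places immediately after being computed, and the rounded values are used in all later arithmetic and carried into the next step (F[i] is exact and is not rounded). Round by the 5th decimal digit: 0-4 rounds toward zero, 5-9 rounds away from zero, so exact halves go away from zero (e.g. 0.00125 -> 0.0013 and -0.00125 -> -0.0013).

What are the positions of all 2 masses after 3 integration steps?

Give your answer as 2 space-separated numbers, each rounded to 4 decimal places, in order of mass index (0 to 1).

Answer: 1.8750 6.0000

Derivation:
Step 0: x=[5.0000 5.0000] v=[-1.0000 0.0000]
Step 1: x=[2.0000 6.5000] v=[-6.0000 3.0000]
Step 2: x=[0.2500 7.2500] v=[-3.5000 1.5000]
Step 3: x=[1.8750 6.0000] v=[3.2500 -2.5000]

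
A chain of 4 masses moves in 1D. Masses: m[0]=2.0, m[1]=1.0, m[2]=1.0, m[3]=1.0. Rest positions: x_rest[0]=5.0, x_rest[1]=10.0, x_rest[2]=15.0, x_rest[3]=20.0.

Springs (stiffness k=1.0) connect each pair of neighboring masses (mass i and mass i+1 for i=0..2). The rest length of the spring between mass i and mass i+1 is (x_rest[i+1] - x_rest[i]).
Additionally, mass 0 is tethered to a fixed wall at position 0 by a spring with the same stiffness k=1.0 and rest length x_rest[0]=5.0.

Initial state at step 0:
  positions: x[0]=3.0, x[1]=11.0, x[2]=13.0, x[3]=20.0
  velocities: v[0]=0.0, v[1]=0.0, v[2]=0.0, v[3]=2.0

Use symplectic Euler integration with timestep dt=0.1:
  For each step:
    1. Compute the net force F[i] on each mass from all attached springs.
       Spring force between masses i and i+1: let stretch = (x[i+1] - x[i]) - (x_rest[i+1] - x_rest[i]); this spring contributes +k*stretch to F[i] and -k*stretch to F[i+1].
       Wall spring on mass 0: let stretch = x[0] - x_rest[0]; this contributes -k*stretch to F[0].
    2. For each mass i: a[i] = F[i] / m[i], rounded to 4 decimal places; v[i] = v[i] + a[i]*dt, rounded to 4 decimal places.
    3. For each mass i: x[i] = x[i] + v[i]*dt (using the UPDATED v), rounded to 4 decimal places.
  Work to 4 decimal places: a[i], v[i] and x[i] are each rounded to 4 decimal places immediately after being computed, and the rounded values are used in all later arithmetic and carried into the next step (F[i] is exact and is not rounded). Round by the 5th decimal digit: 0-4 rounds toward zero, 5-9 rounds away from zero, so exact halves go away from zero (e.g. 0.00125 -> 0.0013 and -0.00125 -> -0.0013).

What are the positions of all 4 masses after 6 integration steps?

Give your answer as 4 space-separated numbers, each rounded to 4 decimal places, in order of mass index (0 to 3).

Answer: 3.4878 9.8725 13.9959 20.7592

Derivation:
Step 0: x=[3.0000 11.0000 13.0000 20.0000] v=[0.0000 0.0000 0.0000 2.0000]
Step 1: x=[3.0250 10.9400 13.0500 20.1800] v=[0.2500 -0.6000 0.5000 1.8000]
Step 2: x=[3.0745 10.8220 13.1502 20.3387] v=[0.4945 -1.1805 1.0020 1.5870]
Step 3: x=[3.1473 10.6498 13.2990 20.4755] v=[0.7282 -1.7224 1.4880 1.3682]
Step 4: x=[3.2419 10.4290 13.4931 20.5906] v=[0.9460 -2.2077 1.9407 1.1506]
Step 5: x=[3.3562 10.1670 13.7275 20.6847] v=[1.1433 -2.6200 2.3440 0.9409]
Step 6: x=[3.4878 9.8725 13.9959 20.7592] v=[1.3160 -2.9450 2.6837 0.7452]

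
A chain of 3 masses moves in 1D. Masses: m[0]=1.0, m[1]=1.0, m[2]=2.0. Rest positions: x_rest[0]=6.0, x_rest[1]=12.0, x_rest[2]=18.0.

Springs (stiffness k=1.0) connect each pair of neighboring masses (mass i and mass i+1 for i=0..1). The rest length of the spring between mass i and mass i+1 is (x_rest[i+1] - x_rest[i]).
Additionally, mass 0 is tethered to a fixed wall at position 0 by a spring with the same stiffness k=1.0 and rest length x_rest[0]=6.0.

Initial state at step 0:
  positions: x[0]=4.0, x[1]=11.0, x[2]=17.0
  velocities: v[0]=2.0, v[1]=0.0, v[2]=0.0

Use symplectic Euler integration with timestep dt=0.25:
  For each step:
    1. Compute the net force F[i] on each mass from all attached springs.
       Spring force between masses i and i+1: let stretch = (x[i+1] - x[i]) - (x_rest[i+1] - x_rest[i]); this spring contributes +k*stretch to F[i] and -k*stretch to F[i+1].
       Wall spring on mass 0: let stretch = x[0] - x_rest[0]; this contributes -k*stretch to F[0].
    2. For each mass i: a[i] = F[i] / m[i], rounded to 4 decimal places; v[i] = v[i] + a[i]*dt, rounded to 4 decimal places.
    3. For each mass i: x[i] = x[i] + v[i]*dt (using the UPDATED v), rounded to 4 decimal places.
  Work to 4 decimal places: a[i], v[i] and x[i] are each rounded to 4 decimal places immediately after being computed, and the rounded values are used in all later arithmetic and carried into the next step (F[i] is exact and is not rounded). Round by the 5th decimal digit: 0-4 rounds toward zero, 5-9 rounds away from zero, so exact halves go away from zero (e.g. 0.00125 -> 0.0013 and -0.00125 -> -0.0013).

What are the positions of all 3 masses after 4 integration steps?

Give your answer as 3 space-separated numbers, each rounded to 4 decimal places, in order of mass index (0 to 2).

Step 0: x=[4.0000 11.0000 17.0000] v=[2.0000 0.0000 0.0000]
Step 1: x=[4.6875 10.9375 17.0000] v=[2.7500 -0.2500 0.0000]
Step 2: x=[5.4727 10.8633 16.9981] v=[3.1406 -0.2969 -0.0078]
Step 3: x=[6.2527 10.8356 16.9919] v=[3.1201 -0.1109 -0.0247]
Step 4: x=[6.9284 10.9062 16.9808] v=[2.7027 0.2825 -0.0443]

Answer: 6.9284 10.9062 16.9808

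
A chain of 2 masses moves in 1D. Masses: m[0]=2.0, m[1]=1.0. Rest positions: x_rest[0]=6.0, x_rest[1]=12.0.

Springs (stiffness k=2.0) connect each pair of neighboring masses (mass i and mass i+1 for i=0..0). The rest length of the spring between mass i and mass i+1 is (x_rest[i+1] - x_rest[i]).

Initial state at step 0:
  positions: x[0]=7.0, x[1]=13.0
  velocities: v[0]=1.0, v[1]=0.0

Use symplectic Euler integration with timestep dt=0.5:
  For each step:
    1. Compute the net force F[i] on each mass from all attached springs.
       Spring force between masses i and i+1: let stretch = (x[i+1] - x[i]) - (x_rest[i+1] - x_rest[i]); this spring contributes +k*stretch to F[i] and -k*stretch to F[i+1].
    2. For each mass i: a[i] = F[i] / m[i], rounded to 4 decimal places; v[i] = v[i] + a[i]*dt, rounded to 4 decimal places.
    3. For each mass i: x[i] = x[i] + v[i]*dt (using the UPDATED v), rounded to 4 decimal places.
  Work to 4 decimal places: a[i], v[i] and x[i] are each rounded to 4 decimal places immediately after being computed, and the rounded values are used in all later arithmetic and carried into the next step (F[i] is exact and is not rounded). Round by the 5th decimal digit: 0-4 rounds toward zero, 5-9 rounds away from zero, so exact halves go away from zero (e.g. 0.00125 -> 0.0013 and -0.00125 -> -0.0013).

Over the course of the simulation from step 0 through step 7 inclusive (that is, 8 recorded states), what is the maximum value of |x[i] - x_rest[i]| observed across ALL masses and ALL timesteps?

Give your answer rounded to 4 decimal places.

Answer: 3.3393

Derivation:
Step 0: x=[7.0000 13.0000] v=[1.0000 0.0000]
Step 1: x=[7.5000 13.0000] v=[1.0000 0.0000]
Step 2: x=[7.8750 13.2500] v=[0.7500 0.5000]
Step 3: x=[8.0938 13.8125] v=[0.4375 1.1250]
Step 4: x=[8.2423 14.5157] v=[0.2969 1.4063]
Step 5: x=[8.4591 15.0822] v=[0.4336 1.1329]
Step 6: x=[8.8317 15.3371] v=[0.7452 0.5098]
Step 7: x=[9.3307 15.3393] v=[0.9979 0.0044]
Max displacement = 3.3393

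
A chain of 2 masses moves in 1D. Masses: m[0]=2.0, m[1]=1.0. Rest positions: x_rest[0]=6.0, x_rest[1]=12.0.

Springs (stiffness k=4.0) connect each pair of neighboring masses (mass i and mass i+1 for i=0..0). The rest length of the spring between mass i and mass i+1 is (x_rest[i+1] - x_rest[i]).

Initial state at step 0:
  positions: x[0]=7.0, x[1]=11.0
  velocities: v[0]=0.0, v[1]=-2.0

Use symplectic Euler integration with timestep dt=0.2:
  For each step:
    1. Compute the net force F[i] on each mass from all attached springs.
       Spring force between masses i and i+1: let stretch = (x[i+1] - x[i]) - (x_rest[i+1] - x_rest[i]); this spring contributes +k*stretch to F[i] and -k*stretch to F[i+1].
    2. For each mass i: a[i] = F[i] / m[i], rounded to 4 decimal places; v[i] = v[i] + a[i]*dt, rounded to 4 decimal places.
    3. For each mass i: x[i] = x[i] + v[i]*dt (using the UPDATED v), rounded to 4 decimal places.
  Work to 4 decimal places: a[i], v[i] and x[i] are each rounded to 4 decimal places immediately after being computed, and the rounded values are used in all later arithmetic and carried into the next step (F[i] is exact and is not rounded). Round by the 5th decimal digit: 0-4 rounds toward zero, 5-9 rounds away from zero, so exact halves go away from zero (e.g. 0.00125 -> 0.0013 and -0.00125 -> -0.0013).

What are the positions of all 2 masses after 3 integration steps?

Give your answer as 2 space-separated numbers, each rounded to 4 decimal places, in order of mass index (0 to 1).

Answer: 6.1025 11.5951

Derivation:
Step 0: x=[7.0000 11.0000] v=[0.0000 -2.0000]
Step 1: x=[6.8400 10.9200] v=[-0.8000 -0.4000]
Step 2: x=[6.5264 11.1472] v=[-1.5680 1.1360]
Step 3: x=[6.1025 11.5951] v=[-2.1197 2.2394]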